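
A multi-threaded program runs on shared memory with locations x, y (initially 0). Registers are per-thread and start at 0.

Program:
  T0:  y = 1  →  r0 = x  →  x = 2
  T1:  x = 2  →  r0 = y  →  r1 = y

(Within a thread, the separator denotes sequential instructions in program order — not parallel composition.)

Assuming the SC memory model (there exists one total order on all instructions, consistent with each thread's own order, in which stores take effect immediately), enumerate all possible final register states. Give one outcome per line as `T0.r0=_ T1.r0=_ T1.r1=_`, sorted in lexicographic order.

T0.r0=0 T1.r0=1 T1.r1=1
T0.r0=2 T1.r0=0 T1.r1=0
T0.r0=2 T1.r0=0 T1.r1=1
T0.r0=2 T1.r0=1 T1.r1=1

outcome vector order: (T0.r0,T1.r0,T1.r1)
|SC outcomes| = 4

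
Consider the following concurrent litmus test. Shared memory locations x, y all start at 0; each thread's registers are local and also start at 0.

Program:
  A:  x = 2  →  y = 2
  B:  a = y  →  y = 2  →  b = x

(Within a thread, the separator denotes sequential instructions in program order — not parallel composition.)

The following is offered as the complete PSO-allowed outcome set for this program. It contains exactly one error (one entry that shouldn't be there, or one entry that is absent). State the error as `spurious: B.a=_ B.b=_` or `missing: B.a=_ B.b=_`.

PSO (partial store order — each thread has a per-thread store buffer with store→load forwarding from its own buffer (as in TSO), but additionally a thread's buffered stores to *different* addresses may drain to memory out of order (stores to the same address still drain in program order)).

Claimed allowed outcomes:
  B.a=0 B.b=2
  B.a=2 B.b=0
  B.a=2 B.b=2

missing: B.a=0 B.b=0

outcome vector order: (B.a,B.b)
PSO (4): (0,0), (0,2), (2,0), (2,2)
PSO∖claimed = {(0,0)}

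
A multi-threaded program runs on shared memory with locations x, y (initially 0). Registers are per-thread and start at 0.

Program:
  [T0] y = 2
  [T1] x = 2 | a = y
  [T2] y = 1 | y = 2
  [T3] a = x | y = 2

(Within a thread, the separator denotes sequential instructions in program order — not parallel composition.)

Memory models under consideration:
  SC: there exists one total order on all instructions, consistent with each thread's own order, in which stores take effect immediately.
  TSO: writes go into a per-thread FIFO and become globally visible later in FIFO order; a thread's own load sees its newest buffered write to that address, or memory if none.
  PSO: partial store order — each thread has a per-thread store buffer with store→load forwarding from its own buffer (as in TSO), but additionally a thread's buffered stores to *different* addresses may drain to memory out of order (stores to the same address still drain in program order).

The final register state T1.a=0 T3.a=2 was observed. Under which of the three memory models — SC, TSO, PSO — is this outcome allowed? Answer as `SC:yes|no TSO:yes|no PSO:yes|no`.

SC:yes TSO:yes PSO:yes

outcome vector order: (T1.a,T3.a)
SC (6): 0/0 0/2 1/0 1/2 2/0 2/2
TSO (6): 0/0 0/2 1/0 1/2 2/0 2/2
PSO (6): 0/0 0/2 1/0 1/2 2/0 2/2
target 0/2 ∈ {SC,TSO,PSO}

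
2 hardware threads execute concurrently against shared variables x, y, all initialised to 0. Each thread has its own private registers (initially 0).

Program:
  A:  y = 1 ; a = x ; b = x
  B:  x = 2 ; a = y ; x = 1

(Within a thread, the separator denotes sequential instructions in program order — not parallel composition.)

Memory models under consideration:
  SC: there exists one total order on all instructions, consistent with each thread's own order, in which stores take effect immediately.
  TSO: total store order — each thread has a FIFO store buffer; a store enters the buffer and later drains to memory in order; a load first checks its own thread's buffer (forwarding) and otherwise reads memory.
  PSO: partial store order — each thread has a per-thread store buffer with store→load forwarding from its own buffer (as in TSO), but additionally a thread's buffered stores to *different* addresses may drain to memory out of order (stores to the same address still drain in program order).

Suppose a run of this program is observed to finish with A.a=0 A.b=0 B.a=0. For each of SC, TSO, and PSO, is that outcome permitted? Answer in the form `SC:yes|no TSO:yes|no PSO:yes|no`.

SC:no TSO:yes PSO:yes

outcome vector order: (A.a,A.b,B.a)
[SC] allowed = {(0,0,1) (0,1,1) (0,2,1) (1,1,0) (1,1,1) (2,1,0) (2,1,1) (2,2,0) (2,2,1)}
[TSO] allowed = {(0,0,0) (0,0,1) (0,1,0) (0,1,1) (0,2,0) (0,2,1) (1,1,0) (1,1,1) (2,1,0) (2,1,1) (2,2,0) (2,2,1)}
[PSO] allowed = {(0,0,0) (0,0,1) (0,1,0) (0,1,1) (0,2,0) (0,2,1) (1,1,0) (1,1,1) (2,1,0) (2,1,1) (2,2,0) (2,2,1)}
target (0,0,0) ∈ {TSO,PSO}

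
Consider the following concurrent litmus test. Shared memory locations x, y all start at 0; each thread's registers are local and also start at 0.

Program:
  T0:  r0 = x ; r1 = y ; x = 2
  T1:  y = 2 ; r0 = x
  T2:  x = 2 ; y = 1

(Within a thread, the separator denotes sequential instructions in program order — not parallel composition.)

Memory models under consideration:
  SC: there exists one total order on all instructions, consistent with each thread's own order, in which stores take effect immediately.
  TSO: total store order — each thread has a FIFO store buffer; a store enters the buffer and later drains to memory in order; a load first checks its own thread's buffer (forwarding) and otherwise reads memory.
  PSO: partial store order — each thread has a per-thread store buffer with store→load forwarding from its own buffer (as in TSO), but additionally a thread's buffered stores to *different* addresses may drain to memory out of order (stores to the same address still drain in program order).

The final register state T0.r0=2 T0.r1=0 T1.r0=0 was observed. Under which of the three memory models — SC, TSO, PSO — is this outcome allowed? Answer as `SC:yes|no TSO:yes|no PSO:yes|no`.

outcome vector order: (T0.r0,T0.r1,T1.r0)
SC (11): 000, 002, 010, 012, 020, 022, 202, 210, 212, 220, 222
TSO (12): 000, 002, 010, 012, 020, 022, 200, 202, 210, 212, 220, 222
PSO (12): 000, 002, 010, 012, 020, 022, 200, 202, 210, 212, 220, 222
target 200 ∈ {TSO,PSO}

SC:no TSO:yes PSO:yes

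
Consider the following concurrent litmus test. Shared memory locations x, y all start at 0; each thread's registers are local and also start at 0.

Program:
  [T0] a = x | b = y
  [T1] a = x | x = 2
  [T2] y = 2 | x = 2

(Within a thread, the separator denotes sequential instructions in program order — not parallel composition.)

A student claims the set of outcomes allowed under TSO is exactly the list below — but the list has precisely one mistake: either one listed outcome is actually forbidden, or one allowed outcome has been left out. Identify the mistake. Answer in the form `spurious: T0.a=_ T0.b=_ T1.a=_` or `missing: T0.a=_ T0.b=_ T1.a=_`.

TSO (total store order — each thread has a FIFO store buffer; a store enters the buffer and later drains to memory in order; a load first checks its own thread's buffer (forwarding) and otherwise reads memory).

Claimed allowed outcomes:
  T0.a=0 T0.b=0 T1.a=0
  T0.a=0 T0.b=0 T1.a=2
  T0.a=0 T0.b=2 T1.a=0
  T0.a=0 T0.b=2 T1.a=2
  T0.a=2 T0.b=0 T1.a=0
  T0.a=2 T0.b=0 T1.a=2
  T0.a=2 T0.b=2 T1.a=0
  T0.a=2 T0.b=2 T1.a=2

outcome vector order: (T0.a,T0.b,T1.a)
[TSO] allowed = {0/0/0; 0/0/2; 0/2/0; 0/2/2; 2/0/0; 2/2/0; 2/2/2}
claimed∖TSO = {2/0/2}

spurious: T0.a=2 T0.b=0 T1.a=2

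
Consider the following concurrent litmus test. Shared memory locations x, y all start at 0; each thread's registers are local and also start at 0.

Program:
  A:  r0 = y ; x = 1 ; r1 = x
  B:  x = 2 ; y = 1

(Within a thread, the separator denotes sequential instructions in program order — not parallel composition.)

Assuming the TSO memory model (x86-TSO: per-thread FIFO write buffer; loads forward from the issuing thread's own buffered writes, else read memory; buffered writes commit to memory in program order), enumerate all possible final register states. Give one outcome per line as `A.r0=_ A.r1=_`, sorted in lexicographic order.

outcome vector order: (A.r0,A.r1)
|TSO outcomes| = 3

A.r0=0 A.r1=1
A.r0=0 A.r1=2
A.r0=1 A.r1=1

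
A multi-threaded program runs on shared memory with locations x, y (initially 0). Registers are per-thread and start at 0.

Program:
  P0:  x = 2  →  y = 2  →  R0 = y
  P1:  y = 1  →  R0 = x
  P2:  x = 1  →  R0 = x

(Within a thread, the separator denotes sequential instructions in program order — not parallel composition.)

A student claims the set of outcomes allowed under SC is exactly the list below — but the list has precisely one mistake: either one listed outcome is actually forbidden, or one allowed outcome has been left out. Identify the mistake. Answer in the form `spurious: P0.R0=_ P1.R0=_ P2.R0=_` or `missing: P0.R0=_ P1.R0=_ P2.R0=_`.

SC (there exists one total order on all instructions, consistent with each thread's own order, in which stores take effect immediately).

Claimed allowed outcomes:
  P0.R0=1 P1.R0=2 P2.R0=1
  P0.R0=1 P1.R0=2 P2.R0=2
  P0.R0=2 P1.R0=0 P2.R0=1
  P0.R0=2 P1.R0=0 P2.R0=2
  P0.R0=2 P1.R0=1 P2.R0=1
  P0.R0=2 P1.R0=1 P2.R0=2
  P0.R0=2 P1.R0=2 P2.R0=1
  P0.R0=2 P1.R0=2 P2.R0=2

outcome vector order: (P0.R0,P1.R0,P2.R0)
SC: 9 outcomes — {1/1/1 1/2/1 1/2/2 2/0/1 2/0/2 2/1/1 2/1/2 2/2/1 2/2/2}
SC∖claimed = {1/1/1}

missing: P0.R0=1 P1.R0=1 P2.R0=1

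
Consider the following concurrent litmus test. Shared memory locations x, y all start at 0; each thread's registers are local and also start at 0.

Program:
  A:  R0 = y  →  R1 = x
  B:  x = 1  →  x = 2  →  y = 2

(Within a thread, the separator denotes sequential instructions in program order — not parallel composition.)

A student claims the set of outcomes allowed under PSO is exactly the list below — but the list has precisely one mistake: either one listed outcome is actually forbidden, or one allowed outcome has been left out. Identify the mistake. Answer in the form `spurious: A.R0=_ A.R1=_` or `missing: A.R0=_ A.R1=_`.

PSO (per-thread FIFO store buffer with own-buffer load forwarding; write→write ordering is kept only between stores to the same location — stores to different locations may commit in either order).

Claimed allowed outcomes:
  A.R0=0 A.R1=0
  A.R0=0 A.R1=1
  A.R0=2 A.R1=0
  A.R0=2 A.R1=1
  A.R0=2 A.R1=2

missing: A.R0=0 A.R1=2

outcome vector order: (A.R0,A.R1)
[PSO] allowed = {<0 0> <0 1> <0 2> <2 0> <2 1> <2 2>}
PSO∖claimed = {<0 2>}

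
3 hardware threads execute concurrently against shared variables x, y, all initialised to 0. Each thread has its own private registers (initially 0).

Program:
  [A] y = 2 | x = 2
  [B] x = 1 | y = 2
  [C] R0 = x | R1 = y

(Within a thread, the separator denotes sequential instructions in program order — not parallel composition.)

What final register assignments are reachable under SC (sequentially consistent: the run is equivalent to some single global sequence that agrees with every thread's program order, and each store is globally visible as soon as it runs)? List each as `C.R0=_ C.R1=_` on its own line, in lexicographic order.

C.R0=0 C.R1=0
C.R0=0 C.R1=2
C.R0=1 C.R1=0
C.R0=1 C.R1=2
C.R0=2 C.R1=2

outcome vector order: (C.R0,C.R1)
|SC outcomes| = 5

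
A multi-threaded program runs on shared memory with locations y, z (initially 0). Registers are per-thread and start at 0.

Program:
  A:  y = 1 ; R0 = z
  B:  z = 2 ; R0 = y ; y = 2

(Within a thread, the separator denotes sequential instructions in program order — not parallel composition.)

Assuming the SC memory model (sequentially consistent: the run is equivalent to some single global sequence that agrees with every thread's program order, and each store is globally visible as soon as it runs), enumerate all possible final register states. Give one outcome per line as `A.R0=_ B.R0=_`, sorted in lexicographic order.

outcome vector order: (A.R0,B.R0)
|SC outcomes| = 3

A.R0=0 B.R0=1
A.R0=2 B.R0=0
A.R0=2 B.R0=1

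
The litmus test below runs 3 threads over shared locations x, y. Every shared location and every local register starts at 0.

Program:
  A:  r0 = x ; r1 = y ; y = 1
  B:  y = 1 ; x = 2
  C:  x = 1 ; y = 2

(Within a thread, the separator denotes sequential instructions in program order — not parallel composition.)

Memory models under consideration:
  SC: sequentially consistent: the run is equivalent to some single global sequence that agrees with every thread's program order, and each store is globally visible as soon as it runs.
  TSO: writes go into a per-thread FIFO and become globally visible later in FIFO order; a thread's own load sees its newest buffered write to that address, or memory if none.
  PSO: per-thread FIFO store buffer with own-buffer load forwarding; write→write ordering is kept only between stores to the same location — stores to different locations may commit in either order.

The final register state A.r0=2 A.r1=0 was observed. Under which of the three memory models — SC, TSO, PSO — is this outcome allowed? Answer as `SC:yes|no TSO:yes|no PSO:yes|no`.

outcome vector order: (A.r0,A.r1)
under SC → 0/0; 0/1; 0/2; 1/0; 1/1; 1/2; 2/1; 2/2
under TSO → 0/0; 0/1; 0/2; 1/0; 1/1; 1/2; 2/1; 2/2
under PSO → 0/0; 0/1; 0/2; 1/0; 1/1; 1/2; 2/0; 2/1; 2/2
target 2/0 ∈ {PSO}

SC:no TSO:no PSO:yes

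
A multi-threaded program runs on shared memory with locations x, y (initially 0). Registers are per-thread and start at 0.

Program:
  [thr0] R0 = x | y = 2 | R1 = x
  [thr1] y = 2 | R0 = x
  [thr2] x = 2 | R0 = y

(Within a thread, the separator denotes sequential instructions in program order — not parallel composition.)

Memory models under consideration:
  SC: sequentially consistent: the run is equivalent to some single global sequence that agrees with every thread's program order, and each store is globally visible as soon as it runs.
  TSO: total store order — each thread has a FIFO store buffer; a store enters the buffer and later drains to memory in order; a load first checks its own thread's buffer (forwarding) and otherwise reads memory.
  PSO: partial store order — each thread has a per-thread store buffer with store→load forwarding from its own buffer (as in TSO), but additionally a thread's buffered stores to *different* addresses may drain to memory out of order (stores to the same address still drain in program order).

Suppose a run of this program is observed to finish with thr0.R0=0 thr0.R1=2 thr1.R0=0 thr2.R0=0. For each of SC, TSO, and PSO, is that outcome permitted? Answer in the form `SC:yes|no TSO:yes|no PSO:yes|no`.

SC:no TSO:yes PSO:yes

outcome vector order: (thr0.R0,thr0.R1,thr1.R0,thr2.R0)
SC: 8 outcomes — {<0 0 0 2>, <0 0 2 2>, <0 2 0 2>, <0 2 2 0>, <0 2 2 2>, <2 2 0 2>, <2 2 2 0>, <2 2 2 2>}
TSO: 12 outcomes — {<0 0 0 0>, <0 0 0 2>, <0 0 2 0>, <0 0 2 2>, <0 2 0 0>, <0 2 0 2>, <0 2 2 0>, <0 2 2 2>, <2 2 0 0>, <2 2 0 2>, <2 2 2 0>, <2 2 2 2>}
PSO: 12 outcomes — {<0 0 0 0>, <0 0 0 2>, <0 0 2 0>, <0 0 2 2>, <0 2 0 0>, <0 2 0 2>, <0 2 2 0>, <0 2 2 2>, <2 2 0 0>, <2 2 0 2>, <2 2 2 0>, <2 2 2 2>}
target <0 2 0 0> ∈ {TSO,PSO}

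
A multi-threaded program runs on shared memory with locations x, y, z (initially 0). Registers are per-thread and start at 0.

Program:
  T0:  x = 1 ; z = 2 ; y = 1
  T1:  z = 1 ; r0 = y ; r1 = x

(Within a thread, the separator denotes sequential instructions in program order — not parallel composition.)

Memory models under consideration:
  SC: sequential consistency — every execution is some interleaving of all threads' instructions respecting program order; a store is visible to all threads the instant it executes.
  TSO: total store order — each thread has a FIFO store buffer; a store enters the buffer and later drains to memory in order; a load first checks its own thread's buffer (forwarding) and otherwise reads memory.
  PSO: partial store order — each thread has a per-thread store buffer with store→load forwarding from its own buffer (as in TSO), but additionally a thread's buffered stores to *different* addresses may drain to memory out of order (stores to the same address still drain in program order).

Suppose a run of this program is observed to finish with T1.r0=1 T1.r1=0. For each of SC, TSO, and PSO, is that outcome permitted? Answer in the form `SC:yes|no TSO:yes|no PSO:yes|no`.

outcome vector order: (T1.r0,T1.r1)
[SC] allowed = {(0,0) (0,1) (1,1)}
[TSO] allowed = {(0,0) (0,1) (1,1)}
[PSO] allowed = {(0,0) (0,1) (1,0) (1,1)}
target (1,0) ∈ {PSO}

SC:no TSO:no PSO:yes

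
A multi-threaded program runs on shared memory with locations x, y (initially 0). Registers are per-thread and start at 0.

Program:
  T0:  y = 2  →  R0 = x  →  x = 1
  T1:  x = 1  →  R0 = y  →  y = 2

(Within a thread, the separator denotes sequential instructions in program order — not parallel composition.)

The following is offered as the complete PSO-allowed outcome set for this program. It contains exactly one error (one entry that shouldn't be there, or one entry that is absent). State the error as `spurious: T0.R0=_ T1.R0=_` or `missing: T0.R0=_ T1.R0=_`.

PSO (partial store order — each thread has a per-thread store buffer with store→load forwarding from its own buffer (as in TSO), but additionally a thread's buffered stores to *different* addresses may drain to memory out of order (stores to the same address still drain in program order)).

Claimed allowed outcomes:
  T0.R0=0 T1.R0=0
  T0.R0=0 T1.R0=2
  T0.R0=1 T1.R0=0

missing: T0.R0=1 T1.R0=2

outcome vector order: (T0.R0,T1.R0)
[PSO] allowed = {0/0; 0/2; 1/0; 1/2}
PSO∖claimed = {1/2}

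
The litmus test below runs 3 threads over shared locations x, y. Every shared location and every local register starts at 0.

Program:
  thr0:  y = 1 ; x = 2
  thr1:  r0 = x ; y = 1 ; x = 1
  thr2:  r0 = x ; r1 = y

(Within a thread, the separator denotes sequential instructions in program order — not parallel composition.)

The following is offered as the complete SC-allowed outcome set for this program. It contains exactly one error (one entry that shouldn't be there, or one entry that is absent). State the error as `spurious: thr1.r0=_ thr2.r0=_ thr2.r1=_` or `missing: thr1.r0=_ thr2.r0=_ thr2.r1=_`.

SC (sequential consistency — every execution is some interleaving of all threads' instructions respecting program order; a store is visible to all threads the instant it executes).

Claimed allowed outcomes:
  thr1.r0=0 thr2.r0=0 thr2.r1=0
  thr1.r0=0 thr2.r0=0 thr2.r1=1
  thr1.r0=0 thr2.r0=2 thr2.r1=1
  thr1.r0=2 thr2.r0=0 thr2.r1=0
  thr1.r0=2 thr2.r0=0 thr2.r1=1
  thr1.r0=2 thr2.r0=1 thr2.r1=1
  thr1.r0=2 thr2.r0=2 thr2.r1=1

missing: thr1.r0=0 thr2.r0=1 thr2.r1=1

outcome vector order: (thr1.r0,thr2.r0,thr2.r1)
[SC] allowed = {000 001 011 021 200 201 211 221}
SC∖claimed = {011}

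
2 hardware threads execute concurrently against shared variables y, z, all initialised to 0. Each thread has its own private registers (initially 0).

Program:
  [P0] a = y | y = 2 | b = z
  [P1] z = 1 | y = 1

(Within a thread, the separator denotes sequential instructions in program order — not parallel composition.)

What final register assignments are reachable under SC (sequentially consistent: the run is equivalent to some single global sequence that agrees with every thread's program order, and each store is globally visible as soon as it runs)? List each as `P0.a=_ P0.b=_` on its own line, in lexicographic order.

outcome vector order: (P0.a,P0.b)
|SC outcomes| = 3

P0.a=0 P0.b=0
P0.a=0 P0.b=1
P0.a=1 P0.b=1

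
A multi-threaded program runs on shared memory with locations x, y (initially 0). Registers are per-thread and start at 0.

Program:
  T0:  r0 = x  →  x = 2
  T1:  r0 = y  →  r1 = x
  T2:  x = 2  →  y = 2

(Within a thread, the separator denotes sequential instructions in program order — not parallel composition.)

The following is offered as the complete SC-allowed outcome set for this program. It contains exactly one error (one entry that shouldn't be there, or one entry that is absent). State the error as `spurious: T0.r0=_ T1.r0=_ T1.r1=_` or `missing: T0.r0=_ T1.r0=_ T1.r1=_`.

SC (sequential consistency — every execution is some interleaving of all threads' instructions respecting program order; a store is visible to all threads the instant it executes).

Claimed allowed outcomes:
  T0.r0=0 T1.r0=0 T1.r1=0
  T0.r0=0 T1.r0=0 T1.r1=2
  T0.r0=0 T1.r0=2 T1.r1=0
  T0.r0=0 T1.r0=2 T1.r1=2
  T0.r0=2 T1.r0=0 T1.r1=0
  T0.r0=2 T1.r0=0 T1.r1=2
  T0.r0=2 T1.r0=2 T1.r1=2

spurious: T0.r0=0 T1.r0=2 T1.r1=0

outcome vector order: (T0.r0,T1.r0,T1.r1)
under SC → (0,0,0) (0,0,2) (0,2,2) (2,0,0) (2,0,2) (2,2,2)
claimed∖SC = {(0,2,0)}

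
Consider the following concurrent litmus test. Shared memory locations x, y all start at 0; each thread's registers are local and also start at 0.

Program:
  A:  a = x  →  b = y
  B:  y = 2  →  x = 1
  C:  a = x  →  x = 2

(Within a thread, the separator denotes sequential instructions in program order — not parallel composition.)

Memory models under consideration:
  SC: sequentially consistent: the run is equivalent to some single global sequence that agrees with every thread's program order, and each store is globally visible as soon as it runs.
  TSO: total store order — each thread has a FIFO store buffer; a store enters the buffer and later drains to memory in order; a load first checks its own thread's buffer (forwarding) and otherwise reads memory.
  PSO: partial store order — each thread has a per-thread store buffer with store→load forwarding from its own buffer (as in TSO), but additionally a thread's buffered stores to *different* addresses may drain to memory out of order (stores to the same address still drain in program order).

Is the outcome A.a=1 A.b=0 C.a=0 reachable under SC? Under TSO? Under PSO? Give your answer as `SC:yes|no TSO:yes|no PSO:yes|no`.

SC:no TSO:no PSO:yes

outcome vector order: (A.a,A.b,C.a)
[SC] allowed = {0/0/0, 0/0/1, 0/2/0, 0/2/1, 1/2/0, 1/2/1, 2/0/0, 2/2/0, 2/2/1}
[TSO] allowed = {0/0/0, 0/0/1, 0/2/0, 0/2/1, 1/2/0, 1/2/1, 2/0/0, 2/2/0, 2/2/1}
[PSO] allowed = {0/0/0, 0/0/1, 0/2/0, 0/2/1, 1/0/0, 1/0/1, 1/2/0, 1/2/1, 2/0/0, 2/0/1, 2/2/0, 2/2/1}
target 1/0/0 ∈ {PSO}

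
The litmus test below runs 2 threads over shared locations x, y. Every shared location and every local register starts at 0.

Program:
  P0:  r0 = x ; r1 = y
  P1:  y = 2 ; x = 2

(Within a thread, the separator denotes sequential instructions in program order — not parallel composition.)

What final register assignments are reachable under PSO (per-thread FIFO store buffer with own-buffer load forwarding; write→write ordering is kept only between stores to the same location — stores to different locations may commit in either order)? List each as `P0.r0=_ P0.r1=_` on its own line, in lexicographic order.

outcome vector order: (P0.r0,P0.r1)
|PSO outcomes| = 4

P0.r0=0 P0.r1=0
P0.r0=0 P0.r1=2
P0.r0=2 P0.r1=0
P0.r0=2 P0.r1=2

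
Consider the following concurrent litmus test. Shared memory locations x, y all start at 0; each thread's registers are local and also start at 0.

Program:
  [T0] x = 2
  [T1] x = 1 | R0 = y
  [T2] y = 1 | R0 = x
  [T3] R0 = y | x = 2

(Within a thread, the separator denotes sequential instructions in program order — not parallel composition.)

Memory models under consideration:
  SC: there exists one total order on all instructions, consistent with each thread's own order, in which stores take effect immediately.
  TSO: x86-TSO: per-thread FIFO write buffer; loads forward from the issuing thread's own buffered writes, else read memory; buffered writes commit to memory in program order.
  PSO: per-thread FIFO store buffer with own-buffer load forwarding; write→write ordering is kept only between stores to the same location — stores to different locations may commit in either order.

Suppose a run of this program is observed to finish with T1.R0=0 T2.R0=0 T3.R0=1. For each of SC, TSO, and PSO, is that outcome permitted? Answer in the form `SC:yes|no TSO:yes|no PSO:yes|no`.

SC:no TSO:yes PSO:yes

outcome vector order: (T1.R0,T2.R0,T3.R0)
SC: 10 outcomes — {010 011 020 021 100 101 110 111 120 121}
TSO: 12 outcomes — {000 001 010 011 020 021 100 101 110 111 120 121}
PSO: 12 outcomes — {000 001 010 011 020 021 100 101 110 111 120 121}
target 001 ∈ {TSO,PSO}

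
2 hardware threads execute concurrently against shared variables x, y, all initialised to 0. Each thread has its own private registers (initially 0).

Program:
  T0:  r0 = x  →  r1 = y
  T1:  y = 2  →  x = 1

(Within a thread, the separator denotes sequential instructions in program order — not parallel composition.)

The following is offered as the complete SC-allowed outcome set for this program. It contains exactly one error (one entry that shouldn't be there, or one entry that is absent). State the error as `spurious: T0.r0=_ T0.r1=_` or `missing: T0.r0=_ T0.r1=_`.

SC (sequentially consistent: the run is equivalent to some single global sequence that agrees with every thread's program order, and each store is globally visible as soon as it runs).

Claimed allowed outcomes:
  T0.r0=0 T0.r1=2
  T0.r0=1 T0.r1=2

missing: T0.r0=0 T0.r1=0

outcome vector order: (T0.r0,T0.r1)
under SC → (0,0); (0,2); (1,2)
SC∖claimed = {(0,0)}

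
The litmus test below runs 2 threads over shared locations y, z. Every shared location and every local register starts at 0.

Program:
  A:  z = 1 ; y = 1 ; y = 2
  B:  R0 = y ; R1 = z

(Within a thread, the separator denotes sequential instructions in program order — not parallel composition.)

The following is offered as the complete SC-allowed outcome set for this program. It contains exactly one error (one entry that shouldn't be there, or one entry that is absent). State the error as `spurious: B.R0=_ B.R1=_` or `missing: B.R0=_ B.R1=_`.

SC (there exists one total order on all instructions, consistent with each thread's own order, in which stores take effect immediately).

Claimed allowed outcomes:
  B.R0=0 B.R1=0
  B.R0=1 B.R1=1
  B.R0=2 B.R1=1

outcome vector order: (B.R0,B.R1)
[SC] allowed = {0/0; 0/1; 1/1; 2/1}
SC∖claimed = {0/1}

missing: B.R0=0 B.R1=1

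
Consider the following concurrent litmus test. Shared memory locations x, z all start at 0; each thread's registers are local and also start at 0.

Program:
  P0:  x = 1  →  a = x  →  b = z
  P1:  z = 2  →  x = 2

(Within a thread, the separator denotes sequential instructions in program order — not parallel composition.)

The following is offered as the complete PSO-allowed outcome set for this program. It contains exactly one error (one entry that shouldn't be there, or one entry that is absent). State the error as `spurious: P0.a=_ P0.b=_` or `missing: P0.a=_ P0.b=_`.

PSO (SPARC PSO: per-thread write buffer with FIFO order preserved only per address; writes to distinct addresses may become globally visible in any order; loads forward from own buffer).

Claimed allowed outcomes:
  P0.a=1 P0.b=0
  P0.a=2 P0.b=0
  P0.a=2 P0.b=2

outcome vector order: (P0.a,P0.b)
under PSO → 10 12 20 22
PSO∖claimed = {12}

missing: P0.a=1 P0.b=2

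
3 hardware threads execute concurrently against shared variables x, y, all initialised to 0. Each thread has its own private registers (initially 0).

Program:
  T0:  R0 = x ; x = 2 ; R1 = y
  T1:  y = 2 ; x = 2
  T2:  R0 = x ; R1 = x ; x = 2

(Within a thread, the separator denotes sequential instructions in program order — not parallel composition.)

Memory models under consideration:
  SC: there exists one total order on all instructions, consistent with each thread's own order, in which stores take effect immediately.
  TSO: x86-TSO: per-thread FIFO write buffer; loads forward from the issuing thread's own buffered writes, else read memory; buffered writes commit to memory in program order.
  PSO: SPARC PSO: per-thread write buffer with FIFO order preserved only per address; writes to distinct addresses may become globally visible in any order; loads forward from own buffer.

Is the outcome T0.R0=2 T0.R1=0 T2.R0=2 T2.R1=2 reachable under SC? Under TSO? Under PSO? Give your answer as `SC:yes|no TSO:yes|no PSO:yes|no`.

outcome vector order: (T0.R0,T0.R1,T2.R0,T2.R1)
SC (10): (0,0,0,0), (0,0,0,2), (0,0,2,2), (0,2,0,0), (0,2,0,2), (0,2,2,2), (2,0,0,0), (2,2,0,0), (2,2,0,2), (2,2,2,2)
TSO (10): (0,0,0,0), (0,0,0,2), (0,0,2,2), (0,2,0,0), (0,2,0,2), (0,2,2,2), (2,0,0,0), (2,2,0,0), (2,2,0,2), (2,2,2,2)
PSO (12): (0,0,0,0), (0,0,0,2), (0,0,2,2), (0,2,0,0), (0,2,0,2), (0,2,2,2), (2,0,0,0), (2,0,0,2), (2,0,2,2), (2,2,0,0), (2,2,0,2), (2,2,2,2)
target (2,0,2,2) ∈ {PSO}

SC:no TSO:no PSO:yes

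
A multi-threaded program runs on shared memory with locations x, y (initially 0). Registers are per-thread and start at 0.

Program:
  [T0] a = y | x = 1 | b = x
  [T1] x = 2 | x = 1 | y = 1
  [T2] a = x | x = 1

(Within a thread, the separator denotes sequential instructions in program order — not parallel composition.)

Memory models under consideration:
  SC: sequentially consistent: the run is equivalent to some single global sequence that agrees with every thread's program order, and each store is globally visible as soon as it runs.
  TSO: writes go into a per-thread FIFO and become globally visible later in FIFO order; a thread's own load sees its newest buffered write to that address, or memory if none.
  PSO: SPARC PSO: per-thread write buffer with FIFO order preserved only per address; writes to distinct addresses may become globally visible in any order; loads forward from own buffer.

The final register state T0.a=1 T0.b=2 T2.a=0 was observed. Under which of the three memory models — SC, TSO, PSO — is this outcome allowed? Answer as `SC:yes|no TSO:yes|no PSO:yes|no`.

SC:no TSO:no PSO:yes

outcome vector order: (T0.a,T0.b,T2.a)
SC: 9 outcomes — {<0 1 0>; <0 1 1>; <0 1 2>; <0 2 0>; <0 2 1>; <0 2 2>; <1 1 0>; <1 1 1>; <1 1 2>}
TSO: 9 outcomes — {<0 1 0>; <0 1 1>; <0 1 2>; <0 2 0>; <0 2 1>; <0 2 2>; <1 1 0>; <1 1 1>; <1 1 2>}
PSO: 12 outcomes — {<0 1 0>; <0 1 1>; <0 1 2>; <0 2 0>; <0 2 1>; <0 2 2>; <1 1 0>; <1 1 1>; <1 1 2>; <1 2 0>; <1 2 1>; <1 2 2>}
target <1 2 0> ∈ {PSO}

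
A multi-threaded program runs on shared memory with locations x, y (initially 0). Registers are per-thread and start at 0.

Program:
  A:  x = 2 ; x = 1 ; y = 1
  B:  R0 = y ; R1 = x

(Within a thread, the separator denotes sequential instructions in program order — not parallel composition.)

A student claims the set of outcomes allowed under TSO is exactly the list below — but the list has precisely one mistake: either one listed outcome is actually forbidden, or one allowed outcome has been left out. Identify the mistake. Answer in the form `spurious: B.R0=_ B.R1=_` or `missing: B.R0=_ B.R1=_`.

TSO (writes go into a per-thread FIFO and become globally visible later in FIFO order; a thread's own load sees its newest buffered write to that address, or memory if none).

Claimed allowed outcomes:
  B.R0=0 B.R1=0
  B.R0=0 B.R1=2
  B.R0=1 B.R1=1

outcome vector order: (B.R0,B.R1)
under TSO → 00 01 02 11
TSO∖claimed = {01}

missing: B.R0=0 B.R1=1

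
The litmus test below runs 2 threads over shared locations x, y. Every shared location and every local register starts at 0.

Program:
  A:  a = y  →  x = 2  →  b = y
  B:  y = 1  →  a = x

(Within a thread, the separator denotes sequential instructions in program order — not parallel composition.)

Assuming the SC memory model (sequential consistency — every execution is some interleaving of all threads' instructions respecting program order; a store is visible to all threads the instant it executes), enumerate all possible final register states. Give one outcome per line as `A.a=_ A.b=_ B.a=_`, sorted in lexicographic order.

A.a=0 A.b=0 B.a=2
A.a=0 A.b=1 B.a=0
A.a=0 A.b=1 B.a=2
A.a=1 A.b=1 B.a=0
A.a=1 A.b=1 B.a=2

outcome vector order: (A.a,A.b,B.a)
|SC outcomes| = 5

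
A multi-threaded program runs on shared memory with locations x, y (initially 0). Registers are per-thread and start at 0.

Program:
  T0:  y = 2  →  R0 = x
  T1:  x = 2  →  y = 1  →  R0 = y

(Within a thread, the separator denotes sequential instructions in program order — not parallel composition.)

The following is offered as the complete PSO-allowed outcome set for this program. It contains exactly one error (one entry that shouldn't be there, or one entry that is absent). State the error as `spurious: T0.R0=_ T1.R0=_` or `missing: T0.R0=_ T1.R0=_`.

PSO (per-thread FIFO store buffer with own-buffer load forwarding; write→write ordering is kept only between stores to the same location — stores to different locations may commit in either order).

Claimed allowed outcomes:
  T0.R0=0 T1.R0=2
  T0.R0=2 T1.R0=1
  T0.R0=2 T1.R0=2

outcome vector order: (T0.R0,T1.R0)
[PSO] allowed = {01, 02, 21, 22}
PSO∖claimed = {01}

missing: T0.R0=0 T1.R0=1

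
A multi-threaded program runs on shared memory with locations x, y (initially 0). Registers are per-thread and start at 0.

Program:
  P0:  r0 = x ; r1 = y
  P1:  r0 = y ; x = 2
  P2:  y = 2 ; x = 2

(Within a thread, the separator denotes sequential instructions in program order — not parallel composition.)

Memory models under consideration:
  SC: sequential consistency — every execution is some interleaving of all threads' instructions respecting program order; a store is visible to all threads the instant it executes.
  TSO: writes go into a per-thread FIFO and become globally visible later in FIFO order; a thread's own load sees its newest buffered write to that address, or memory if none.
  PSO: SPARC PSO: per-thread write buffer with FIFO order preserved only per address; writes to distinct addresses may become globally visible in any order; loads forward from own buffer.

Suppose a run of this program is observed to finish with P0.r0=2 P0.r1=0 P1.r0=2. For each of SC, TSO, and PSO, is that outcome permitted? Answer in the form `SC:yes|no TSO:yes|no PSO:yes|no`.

outcome vector order: (P0.r0,P0.r1,P1.r0)
SC (7): 0/0/0 0/0/2 0/2/0 0/2/2 2/0/0 2/2/0 2/2/2
TSO (7): 0/0/0 0/0/2 0/2/0 0/2/2 2/0/0 2/2/0 2/2/2
PSO (8): 0/0/0 0/0/2 0/2/0 0/2/2 2/0/0 2/0/2 2/2/0 2/2/2
target 2/0/2 ∈ {PSO}

SC:no TSO:no PSO:yes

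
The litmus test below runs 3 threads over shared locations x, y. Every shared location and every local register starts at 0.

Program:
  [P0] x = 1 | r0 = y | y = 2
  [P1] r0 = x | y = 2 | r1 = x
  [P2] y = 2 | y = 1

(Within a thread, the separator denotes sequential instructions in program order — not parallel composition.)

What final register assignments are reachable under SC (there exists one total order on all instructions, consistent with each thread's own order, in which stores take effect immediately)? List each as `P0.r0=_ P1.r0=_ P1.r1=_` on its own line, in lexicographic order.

P0.r0=0 P1.r0=0 P1.r1=1
P0.r0=0 P1.r0=1 P1.r1=1
P0.r0=1 P1.r0=0 P1.r1=0
P0.r0=1 P1.r0=0 P1.r1=1
P0.r0=1 P1.r0=1 P1.r1=1
P0.r0=2 P1.r0=0 P1.r1=0
P0.r0=2 P1.r0=0 P1.r1=1
P0.r0=2 P1.r0=1 P1.r1=1

outcome vector order: (P0.r0,P1.r0,P1.r1)
|SC outcomes| = 8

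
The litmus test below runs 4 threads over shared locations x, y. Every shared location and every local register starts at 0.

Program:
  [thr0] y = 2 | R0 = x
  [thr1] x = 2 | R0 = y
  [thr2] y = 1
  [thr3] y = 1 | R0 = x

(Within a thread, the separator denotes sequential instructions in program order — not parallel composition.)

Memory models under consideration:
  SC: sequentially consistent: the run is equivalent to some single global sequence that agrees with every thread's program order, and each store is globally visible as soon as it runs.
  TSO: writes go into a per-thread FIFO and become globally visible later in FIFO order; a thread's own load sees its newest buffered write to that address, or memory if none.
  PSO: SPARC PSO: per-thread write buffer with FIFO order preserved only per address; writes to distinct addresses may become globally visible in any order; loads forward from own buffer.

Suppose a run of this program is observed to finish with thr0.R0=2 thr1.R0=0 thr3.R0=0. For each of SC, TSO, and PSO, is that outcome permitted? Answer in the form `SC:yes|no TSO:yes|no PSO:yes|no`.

SC:no TSO:yes PSO:yes

outcome vector order: (thr0.R0,thr1.R0,thr3.R0)
[SC] allowed = {0/1/0; 0/1/2; 0/2/0; 0/2/2; 2/0/2; 2/1/0; 2/1/2; 2/2/0; 2/2/2}
[TSO] allowed = {0/0/0; 0/0/2; 0/1/0; 0/1/2; 0/2/0; 0/2/2; 2/0/0; 2/0/2; 2/1/0; 2/1/2; 2/2/0; 2/2/2}
[PSO] allowed = {0/0/0; 0/0/2; 0/1/0; 0/1/2; 0/2/0; 0/2/2; 2/0/0; 2/0/2; 2/1/0; 2/1/2; 2/2/0; 2/2/2}
target 2/0/0 ∈ {TSO,PSO}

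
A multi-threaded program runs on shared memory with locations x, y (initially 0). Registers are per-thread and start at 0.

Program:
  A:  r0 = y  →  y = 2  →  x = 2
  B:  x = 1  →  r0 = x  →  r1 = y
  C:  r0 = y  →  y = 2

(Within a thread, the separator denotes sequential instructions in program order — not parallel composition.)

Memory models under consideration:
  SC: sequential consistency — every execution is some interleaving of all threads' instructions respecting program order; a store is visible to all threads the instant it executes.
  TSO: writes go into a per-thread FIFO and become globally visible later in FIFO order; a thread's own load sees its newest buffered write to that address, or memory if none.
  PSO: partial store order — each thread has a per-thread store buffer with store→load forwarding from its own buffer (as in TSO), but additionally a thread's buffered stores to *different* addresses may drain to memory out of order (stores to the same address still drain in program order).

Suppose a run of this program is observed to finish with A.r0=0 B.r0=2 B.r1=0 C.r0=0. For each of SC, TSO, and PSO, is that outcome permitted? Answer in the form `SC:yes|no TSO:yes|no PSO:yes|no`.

SC:no TSO:no PSO:yes

outcome vector order: (A.r0,B.r0,B.r1,C.r0)
under SC → <0 1 0 0>; <0 1 0 2>; <0 1 2 0>; <0 1 2 2>; <0 2 2 0>; <0 2 2 2>; <2 1 0 0>; <2 1 2 0>; <2 2 2 0>
under TSO → <0 1 0 0>; <0 1 0 2>; <0 1 2 0>; <0 1 2 2>; <0 2 2 0>; <0 2 2 2>; <2 1 0 0>; <2 1 2 0>; <2 2 2 0>
under PSO → <0 1 0 0>; <0 1 0 2>; <0 1 2 0>; <0 1 2 2>; <0 2 0 0>; <0 2 0 2>; <0 2 2 0>; <0 2 2 2>; <2 1 0 0>; <2 1 2 0>; <2 2 2 0>
target <0 2 0 0> ∈ {PSO}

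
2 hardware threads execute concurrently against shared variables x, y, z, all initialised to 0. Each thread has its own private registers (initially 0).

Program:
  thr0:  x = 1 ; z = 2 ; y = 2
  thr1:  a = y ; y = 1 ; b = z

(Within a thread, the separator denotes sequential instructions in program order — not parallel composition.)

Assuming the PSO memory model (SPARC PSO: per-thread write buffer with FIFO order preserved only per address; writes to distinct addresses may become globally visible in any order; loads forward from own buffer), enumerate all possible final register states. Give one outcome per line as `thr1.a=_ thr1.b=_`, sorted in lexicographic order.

thr1.a=0 thr1.b=0
thr1.a=0 thr1.b=2
thr1.a=2 thr1.b=0
thr1.a=2 thr1.b=2

outcome vector order: (thr1.a,thr1.b)
|PSO outcomes| = 4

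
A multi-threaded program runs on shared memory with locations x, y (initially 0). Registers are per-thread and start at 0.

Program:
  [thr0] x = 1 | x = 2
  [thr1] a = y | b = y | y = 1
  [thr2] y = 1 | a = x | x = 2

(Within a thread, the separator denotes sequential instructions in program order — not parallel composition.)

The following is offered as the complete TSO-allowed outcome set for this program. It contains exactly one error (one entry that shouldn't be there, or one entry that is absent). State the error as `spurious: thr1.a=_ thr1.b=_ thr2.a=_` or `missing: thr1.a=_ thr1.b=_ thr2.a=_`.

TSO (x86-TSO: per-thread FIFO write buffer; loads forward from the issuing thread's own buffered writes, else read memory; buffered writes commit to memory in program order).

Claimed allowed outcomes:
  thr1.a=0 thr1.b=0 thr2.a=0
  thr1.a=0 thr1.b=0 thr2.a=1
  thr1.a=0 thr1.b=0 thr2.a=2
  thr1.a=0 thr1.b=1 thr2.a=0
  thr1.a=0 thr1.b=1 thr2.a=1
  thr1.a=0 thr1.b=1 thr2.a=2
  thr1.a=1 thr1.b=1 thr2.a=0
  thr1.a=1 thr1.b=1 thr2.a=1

outcome vector order: (thr1.a,thr1.b,thr2.a)
[TSO] allowed = {<0 0 0>, <0 0 1>, <0 0 2>, <0 1 0>, <0 1 1>, <0 1 2>, <1 1 0>, <1 1 1>, <1 1 2>}
TSO∖claimed = {<1 1 2>}

missing: thr1.a=1 thr1.b=1 thr2.a=2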